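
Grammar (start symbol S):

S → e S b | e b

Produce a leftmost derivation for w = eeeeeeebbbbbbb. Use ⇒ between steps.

S⇒eSb⇒eeSbb⇒eeeSbbb⇒eeeeSbbbb⇒eeeeeSbbbbb⇒eeeeeeSbbbbbb⇒eeeeeeebbbbbbb

S ⇒ eSb   [S → e S b]
eSb ⇒ eeSbb   [S → e S b]
eeSbb ⇒ eeeSbbb   [S → e S b]
eeeSbbb ⇒ eeeeSbbbb   [S → e S b]
eeeeSbbbb ⇒ eeeeeSbbbbb   [S → e S b]
eeeeeSbbbbb ⇒ eeeeeeSbbbbbb   [S → e S b]
eeeeeeSbbbbbb ⇒ eeeeeeebbbbbbb   [S → e b]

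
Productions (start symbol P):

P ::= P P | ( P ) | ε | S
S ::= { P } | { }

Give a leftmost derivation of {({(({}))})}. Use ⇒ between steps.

P ⇒ S   [P ::= S]
S ⇒ {P}   [S ::= { P }]
{P} ⇒ {(P)}   [P ::= ( P )]
{(P)} ⇒ {(S)}   [P ::= S]
{(S)} ⇒ {({P})}   [S ::= { P }]
{({P})} ⇒ {({PP})}   [P ::= P P]
{({PP})} ⇒ {({PPP})}   [P ::= P P]
{({PPP})} ⇒ {({(P)PP})}   [P ::= ( P )]
{({(P)PP})} ⇒ {({((P))PP})}   [P ::= ( P )]
{({((P))PP})} ⇒ {({((S))PP})}   [P ::= S]
{({((S))PP})} ⇒ {({(({P}))PP})}   [S ::= { P }]
{({(({P}))PP})} ⇒ {({(({}))PP})}   [P ::= ε]
{({(({}))PP})} ⇒ {({(({}))P})}   [P ::= ε]
{({(({}))P})} ⇒ {({(({}))})}   [P ::= ε]

P ⇒ S ⇒ {P} ⇒ {(P)} ⇒ {(S)} ⇒ {({P})} ⇒ {({PP})} ⇒ {({PPP})} ⇒ {({(P)PP})} ⇒ {({((P))PP})} ⇒ {({((S))PP})} ⇒ {({(({P}))PP})} ⇒ {({(({}))PP})} ⇒ {({(({}))P})} ⇒ {({(({}))})}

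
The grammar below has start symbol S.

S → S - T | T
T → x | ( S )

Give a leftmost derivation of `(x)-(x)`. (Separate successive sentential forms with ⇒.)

S ⇒ S-T   [S → S - T]
S-T ⇒ T-T   [S → T]
T-T ⇒ (S)-T   [T → ( S )]
(S)-T ⇒ (T)-T   [S → T]
(T)-T ⇒ (x)-T   [T → x]
(x)-T ⇒ (x)-(S)   [T → ( S )]
(x)-(S) ⇒ (x)-(T)   [S → T]
(x)-(T) ⇒ (x)-(x)   [T → x]

S ⇒ S-T ⇒ T-T ⇒ (S)-T ⇒ (T)-T ⇒ (x)-T ⇒ (x)-(S) ⇒ (x)-(T) ⇒ (x)-(x)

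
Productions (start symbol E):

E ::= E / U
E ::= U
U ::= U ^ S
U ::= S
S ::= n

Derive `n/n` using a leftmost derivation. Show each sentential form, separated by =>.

E => E/U   [E ::= E / U]
E/U => U/U   [E ::= U]
U/U => S/U   [U ::= S]
S/U => n/U   [S ::= n]
n/U => n/S   [U ::= S]
n/S => n/n   [S ::= n]

E=>E/U=>U/U=>S/U=>n/U=>n/S=>n/n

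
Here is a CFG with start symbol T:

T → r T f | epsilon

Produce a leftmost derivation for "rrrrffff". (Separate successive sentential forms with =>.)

T => rTf => rrTff => rrrTfff => rrrrTffff => rrrrffff

T => rTf   [T → r T f]
rTf => rrTff   [T → r T f]
rrTff => rrrTfff   [T → r T f]
rrrTfff => rrrrTffff   [T → r T f]
rrrrTffff => rrrrffff   [T → epsilon]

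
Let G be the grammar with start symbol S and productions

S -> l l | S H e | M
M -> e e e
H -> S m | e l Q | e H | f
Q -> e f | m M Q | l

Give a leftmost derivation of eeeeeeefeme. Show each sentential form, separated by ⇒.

S ⇒ SHe   [S -> S H e]
SHe ⇒ MHe   [S -> M]
MHe ⇒ eeeHe   [M -> e e e]
eeeHe ⇒ eeeSme   [H -> S m]
eeeSme ⇒ eeeSHeme   [S -> S H e]
eeeSHeme ⇒ eeeMHeme   [S -> M]
eeeMHeme ⇒ eeeeeeHeme   [M -> e e e]
eeeeeeHeme ⇒ eeeeeeeHeme   [H -> e H]
eeeeeeeHeme ⇒ eeeeeeefeme   [H -> f]

S ⇒ SHe ⇒ MHe ⇒ eeeHe ⇒ eeeSme ⇒ eeeSHeme ⇒ eeeMHeme ⇒ eeeeeeHeme ⇒ eeeeeeeHeme ⇒ eeeeeeefeme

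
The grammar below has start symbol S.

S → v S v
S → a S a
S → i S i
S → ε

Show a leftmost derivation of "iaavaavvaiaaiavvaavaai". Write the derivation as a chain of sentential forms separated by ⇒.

S ⇒ iSi ⇒ iaSai ⇒ iaaSaai ⇒ iaavSvaai ⇒ iaavaSavaai ⇒ iaavaaSaavaai ⇒ iaavaavSvaavaai ⇒ iaavaavvSvvaavaai ⇒ iaavaavvaSavvaavaai ⇒ iaavaavvaiSiavvaavaai ⇒ iaavaavvaiaSaiavvaavaai ⇒ iaavaavvaiaaiavvaavaai

S ⇒ iSi   [S → i S i]
iSi ⇒ iaSai   [S → a S a]
iaSai ⇒ iaaSaai   [S → a S a]
iaaSaai ⇒ iaavSvaai   [S → v S v]
iaavSvaai ⇒ iaavaSavaai   [S → a S a]
iaavaSavaai ⇒ iaavaaSaavaai   [S → a S a]
iaavaaSaavaai ⇒ iaavaavSvaavaai   [S → v S v]
iaavaavSvaavaai ⇒ iaavaavvSvvaavaai   [S → v S v]
iaavaavvSvvaavaai ⇒ iaavaavvaSavvaavaai   [S → a S a]
iaavaavvaSavvaavaai ⇒ iaavaavvaiSiavvaavaai   [S → i S i]
iaavaavvaiSiavvaavaai ⇒ iaavaavvaiaSaiavvaavaai   [S → a S a]
iaavaavvaiaSaiavvaavaai ⇒ iaavaavvaiaaiavvaavaai   [S → ε]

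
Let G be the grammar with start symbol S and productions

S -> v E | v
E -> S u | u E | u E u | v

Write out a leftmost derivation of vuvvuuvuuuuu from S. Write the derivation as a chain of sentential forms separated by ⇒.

S ⇒ vE ⇒ vuE ⇒ vuSu ⇒ vuvEu ⇒ vuvSuu ⇒ vuvvEuu ⇒ vuvvuEuuu ⇒ vuvvuuEuuuu ⇒ vuvvuuSuuuuu ⇒ vuvvuuvuuuuu

S ⇒ vE   [S -> v E]
vE ⇒ vuE   [E -> u E]
vuE ⇒ vuSu   [E -> S u]
vuSu ⇒ vuvEu   [S -> v E]
vuvEu ⇒ vuvSuu   [E -> S u]
vuvSuu ⇒ vuvvEuu   [S -> v E]
vuvvEuu ⇒ vuvvuEuuu   [E -> u E u]
vuvvuEuuu ⇒ vuvvuuEuuuu   [E -> u E u]
vuvvuuEuuuu ⇒ vuvvuuSuuuuu   [E -> S u]
vuvvuuSuuuuu ⇒ vuvvuuvuuuuu   [S -> v]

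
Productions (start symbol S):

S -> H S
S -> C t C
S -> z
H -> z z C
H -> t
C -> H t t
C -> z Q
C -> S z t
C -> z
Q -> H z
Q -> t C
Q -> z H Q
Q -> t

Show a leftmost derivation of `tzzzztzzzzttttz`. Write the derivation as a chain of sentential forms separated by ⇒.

S ⇒ HS   [S -> H S]
HS ⇒ tS   [H -> t]
tS ⇒ tHS   [S -> H S]
tHS ⇒ tzzCS   [H -> z z C]
tzzCS ⇒ tzzSztS   [C -> S z t]
tzzSztS ⇒ tzzzztS   [S -> z]
tzzzztS ⇒ tzzzztCtC   [S -> C t C]
tzzzztCtC ⇒ tzzzztHtttC   [C -> H t t]
tzzzztHtttC ⇒ tzzzztzzCtttC   [H -> z z C]
tzzzztzzCtttC ⇒ tzzzztzzSzttttC   [C -> S z t]
tzzzztzzSzttttC ⇒ tzzzztzzzzttttC   [S -> z]
tzzzztzzzzttttC ⇒ tzzzztzzzzttttz   [C -> z]

S ⇒ HS ⇒ tS ⇒ tHS ⇒ tzzCS ⇒ tzzSztS ⇒ tzzzztS ⇒ tzzzztCtC ⇒ tzzzztHtttC ⇒ tzzzztzzCtttC ⇒ tzzzztzzSzttttC ⇒ tzzzztzzzzttttC ⇒ tzzzztzzzzttttz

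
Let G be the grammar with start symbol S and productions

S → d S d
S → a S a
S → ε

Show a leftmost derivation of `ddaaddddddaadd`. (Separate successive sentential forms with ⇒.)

S ⇒ dSd   [S → d S d]
dSd ⇒ ddSdd   [S → d S d]
ddSdd ⇒ ddaSadd   [S → a S a]
ddaSadd ⇒ ddaaSaadd   [S → a S a]
ddaaSaadd ⇒ ddaadSdaadd   [S → d S d]
ddaadSdaadd ⇒ ddaaddSddaadd   [S → d S d]
ddaaddSddaadd ⇒ ddaadddSdddaadd   [S → d S d]
ddaadddSdddaadd ⇒ ddaaddddddaadd   [S → ε]

S ⇒ dSd ⇒ ddSdd ⇒ ddaSadd ⇒ ddaaSaadd ⇒ ddaadSdaadd ⇒ ddaaddSddaadd ⇒ ddaadddSdddaadd ⇒ ddaaddddddaadd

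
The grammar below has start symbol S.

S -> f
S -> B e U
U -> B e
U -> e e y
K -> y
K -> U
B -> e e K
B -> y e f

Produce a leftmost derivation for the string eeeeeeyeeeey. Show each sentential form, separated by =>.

S => BeU   [S -> B e U]
BeU => eeKeU   [B -> e e K]
eeKeU => eeUeU   [K -> U]
eeUeU => eeBeeU   [U -> B e]
eeBeeU => eeeeKeeU   [B -> e e K]
eeeeKeeU => eeeeUeeU   [K -> U]
eeeeUeeU => eeeeeeyeeU   [U -> e e y]
eeeeeeyeeU => eeeeeeyeeeey   [U -> e e y]

S => BeU => eeKeU => eeUeU => eeBeeU => eeeeKeeU => eeeeUeeU => eeeeeeyeeU => eeeeeeyeeeey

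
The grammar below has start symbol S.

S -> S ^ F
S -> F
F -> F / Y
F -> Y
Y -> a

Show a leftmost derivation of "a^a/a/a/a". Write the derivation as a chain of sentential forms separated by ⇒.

S ⇒ S^F   [S -> S ^ F]
S^F ⇒ F^F   [S -> F]
F^F ⇒ Y^F   [F -> Y]
Y^F ⇒ a^F   [Y -> a]
a^F ⇒ a^F/Y   [F -> F / Y]
a^F/Y ⇒ a^F/Y/Y   [F -> F / Y]
a^F/Y/Y ⇒ a^F/Y/Y/Y   [F -> F / Y]
a^F/Y/Y/Y ⇒ a^Y/Y/Y/Y   [F -> Y]
a^Y/Y/Y/Y ⇒ a^a/Y/Y/Y   [Y -> a]
a^a/Y/Y/Y ⇒ a^a/a/Y/Y   [Y -> a]
a^a/a/Y/Y ⇒ a^a/a/a/Y   [Y -> a]
a^a/a/a/Y ⇒ a^a/a/a/a   [Y -> a]

S ⇒ S^F ⇒ F^F ⇒ Y^F ⇒ a^F ⇒ a^F/Y ⇒ a^F/Y/Y ⇒ a^F/Y/Y/Y ⇒ a^Y/Y/Y/Y ⇒ a^a/Y/Y/Y ⇒ a^a/a/Y/Y ⇒ a^a/a/a/Y ⇒ a^a/a/a/a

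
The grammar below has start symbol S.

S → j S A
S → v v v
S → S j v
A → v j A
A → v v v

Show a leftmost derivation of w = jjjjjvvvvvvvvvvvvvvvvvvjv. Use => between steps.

S => Sjv => jSAjv => jjSAAjv => jjjSAAAjv => jjjjSAAAAjv => jjjjjSAAAAAjv => jjjjjvvvAAAAAjv => jjjjjvvvvvvAAAAjv => jjjjjvvvvvvvvvAAAjv => jjjjjvvvvvvvvvvvvAAjv => jjjjjvvvvvvvvvvvvvvvAjv => jjjjjvvvvvvvvvvvvvvvvvvjv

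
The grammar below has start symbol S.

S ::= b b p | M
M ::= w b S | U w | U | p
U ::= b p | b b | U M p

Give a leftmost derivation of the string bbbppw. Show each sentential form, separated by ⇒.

S ⇒ M   [S ::= M]
M ⇒ Uw   [M ::= U w]
Uw ⇒ UMpw   [U ::= U M p]
UMpw ⇒ bbMpw   [U ::= b b]
bbMpw ⇒ bbUpw   [M ::= U]
bbUpw ⇒ bbbppw   [U ::= b p]

S ⇒ M ⇒ Uw ⇒ UMpw ⇒ bbMpw ⇒ bbUpw ⇒ bbbppw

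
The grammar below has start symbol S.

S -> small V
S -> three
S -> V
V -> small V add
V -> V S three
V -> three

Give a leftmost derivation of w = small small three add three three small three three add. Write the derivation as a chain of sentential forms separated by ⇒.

S ⇒ V ⇒ small V add ⇒ small V S three add ⇒ small V S three S three add ⇒ small small V add S three S three add ⇒ small small three add S three S three add ⇒ small small three add three three S three add ⇒ small small three add three three small V three add ⇒ small small three add three three small three three add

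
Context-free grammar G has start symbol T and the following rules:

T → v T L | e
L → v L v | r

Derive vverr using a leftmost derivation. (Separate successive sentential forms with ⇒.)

T⇒vTL⇒vvTLL⇒vveLL⇒vverL⇒vverr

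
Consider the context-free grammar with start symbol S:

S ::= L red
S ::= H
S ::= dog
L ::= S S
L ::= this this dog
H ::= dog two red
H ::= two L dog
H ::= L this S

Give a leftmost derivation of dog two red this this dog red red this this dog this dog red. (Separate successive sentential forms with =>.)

S => L red => S S red => L red S red => S S red S red => H S red S red => dog two red S red S red => dog two red L red red S red => dog two red this this dog red red S red => dog two red this this dog red red H red => dog two red this this dog red red L this S red => dog two red this this dog red red this this dog this S red => dog two red this this dog red red this this dog this dog red

S => L red   [S ::= L red]
L red => S S red   [L ::= S S]
S S red => L red S red   [S ::= L red]
L red S red => S S red S red   [L ::= S S]
S S red S red => H S red S red   [S ::= H]
H S red S red => dog two red S red S red   [H ::= dog two red]
dog two red S red S red => dog two red L red red S red   [S ::= L red]
dog two red L red red S red => dog two red this this dog red red S red   [L ::= this this dog]
dog two red this this dog red red S red => dog two red this this dog red red H red   [S ::= H]
dog two red this this dog red red H red => dog two red this this dog red red L this S red   [H ::= L this S]
dog two red this this dog red red L this S red => dog two red this this dog red red this this dog this S red   [L ::= this this dog]
dog two red this this dog red red this this dog this S red => dog two red this this dog red red this this dog this dog red   [S ::= dog]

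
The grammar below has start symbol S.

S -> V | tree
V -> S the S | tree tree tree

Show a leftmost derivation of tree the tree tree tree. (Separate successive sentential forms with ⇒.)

S ⇒ V   [S -> V]
V ⇒ S the S   [V -> S the S]
S the S ⇒ tree the S   [S -> tree]
tree the S ⇒ tree the V   [S -> V]
tree the V ⇒ tree the tree tree tree   [V -> tree tree tree]

S ⇒ V ⇒ S the S ⇒ tree the S ⇒ tree the V ⇒ tree the tree tree tree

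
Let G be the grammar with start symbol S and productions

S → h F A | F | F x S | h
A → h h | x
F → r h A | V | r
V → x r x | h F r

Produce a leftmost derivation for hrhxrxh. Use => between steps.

S => FxS   [S → F x S]
FxS => VxS   [F → V]
VxS => hFrxS   [V → h F r]
hFrxS => hrhArxS   [F → r h A]
hrhArxS => hrhxrxS   [A → x]
hrhxrxS => hrhxrxh   [S → h]

S=>FxS=>VxS=>hFrxS=>hrhArxS=>hrhxrxS=>hrhxrxh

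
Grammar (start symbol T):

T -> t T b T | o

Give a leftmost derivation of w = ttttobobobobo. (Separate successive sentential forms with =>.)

T => tTbT => ttTbTbT => tttTbTbTbT => ttttTbTbTbTbT => ttttobTbTbTbT => ttttobobTbTbT => ttttobobobTbT => ttttobobobobT => ttttobobobobo

T => tTbT   [T -> t T b T]
tTbT => ttTbTbT   [T -> t T b T]
ttTbTbT => tttTbTbTbT   [T -> t T b T]
tttTbTbTbT => ttttTbTbTbTbT   [T -> t T b T]
ttttTbTbTbTbT => ttttobTbTbTbT   [T -> o]
ttttobTbTbTbT => ttttobobTbTbT   [T -> o]
ttttobobTbTbT => ttttobobobTbT   [T -> o]
ttttobobobTbT => ttttobobobobT   [T -> o]
ttttobobobobT => ttttobobobobo   [T -> o]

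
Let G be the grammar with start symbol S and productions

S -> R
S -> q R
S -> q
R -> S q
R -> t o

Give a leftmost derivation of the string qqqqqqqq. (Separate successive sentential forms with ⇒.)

S ⇒ qR   [S -> q R]
qR ⇒ qSq   [R -> S q]
qSq ⇒ qqRq   [S -> q R]
qqRq ⇒ qqSqq   [R -> S q]
qqSqq ⇒ qqqRqq   [S -> q R]
qqqRqq ⇒ qqqSqqq   [R -> S q]
qqqSqqq ⇒ qqqRqqq   [S -> R]
qqqRqqq ⇒ qqqSqqqq   [R -> S q]
qqqSqqqq ⇒ qqqqqqqq   [S -> q]

S ⇒ qR ⇒ qSq ⇒ qqRq ⇒ qqSqq ⇒ qqqRqq ⇒ qqqSqqq ⇒ qqqRqqq ⇒ qqqSqqqq ⇒ qqqqqqqq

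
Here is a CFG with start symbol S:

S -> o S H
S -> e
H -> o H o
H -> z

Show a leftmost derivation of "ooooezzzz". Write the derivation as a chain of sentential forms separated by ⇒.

S ⇒ oSH ⇒ ooSHH ⇒ oooSHHH ⇒ ooooSHHHH ⇒ ooooeHHHH ⇒ ooooezHHH ⇒ ooooezzHH ⇒ ooooezzzH ⇒ ooooezzzz

S ⇒ oSH   [S -> o S H]
oSH ⇒ ooSHH   [S -> o S H]
ooSHH ⇒ oooSHHH   [S -> o S H]
oooSHHH ⇒ ooooSHHHH   [S -> o S H]
ooooSHHHH ⇒ ooooeHHHH   [S -> e]
ooooeHHHH ⇒ ooooezHHH   [H -> z]
ooooezHHH ⇒ ooooezzHH   [H -> z]
ooooezzHH ⇒ ooooezzzH   [H -> z]
ooooezzzH ⇒ ooooezzzz   [H -> z]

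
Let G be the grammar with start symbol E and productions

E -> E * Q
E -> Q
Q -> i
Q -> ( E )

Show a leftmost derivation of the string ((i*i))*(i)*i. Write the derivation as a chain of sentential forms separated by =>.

E => E*Q => E*Q*Q => Q*Q*Q => (E)*Q*Q => (Q)*Q*Q => ((E))*Q*Q => ((E*Q))*Q*Q => ((Q*Q))*Q*Q => ((i*Q))*Q*Q => ((i*i))*Q*Q => ((i*i))*(E)*Q => ((i*i))*(Q)*Q => ((i*i))*(i)*Q => ((i*i))*(i)*i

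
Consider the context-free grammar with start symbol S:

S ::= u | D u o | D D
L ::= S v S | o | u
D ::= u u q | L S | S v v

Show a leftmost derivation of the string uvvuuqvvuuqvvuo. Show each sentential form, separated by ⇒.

S ⇒ Duo ⇒ Svvuo ⇒ DDvvuo ⇒ SvvDvvuo ⇒ DDvvDvvuo ⇒ SvvDvvDvvuo ⇒ uvvDvvDvvuo ⇒ uvvuuqvvDvvuo ⇒ uvvuuqvvuuqvvuo

S ⇒ Duo   [S ::= D u o]
Duo ⇒ Svvuo   [D ::= S v v]
Svvuo ⇒ DDvvuo   [S ::= D D]
DDvvuo ⇒ SvvDvvuo   [D ::= S v v]
SvvDvvuo ⇒ DDvvDvvuo   [S ::= D D]
DDvvDvvuo ⇒ SvvDvvDvvuo   [D ::= S v v]
SvvDvvDvvuo ⇒ uvvDvvDvvuo   [S ::= u]
uvvDvvDvvuo ⇒ uvvuuqvvDvvuo   [D ::= u u q]
uvvuuqvvDvvuo ⇒ uvvuuqvvuuqvvuo   [D ::= u u q]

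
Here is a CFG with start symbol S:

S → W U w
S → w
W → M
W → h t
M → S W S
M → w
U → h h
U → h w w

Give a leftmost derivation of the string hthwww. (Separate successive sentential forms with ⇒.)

S ⇒ WUw   [S → W U w]
WUw ⇒ htUw   [W → h t]
htUw ⇒ hthwww   [U → h w w]

S⇒WUw⇒htUw⇒hthwww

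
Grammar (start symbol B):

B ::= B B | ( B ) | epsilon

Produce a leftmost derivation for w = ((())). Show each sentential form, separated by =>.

B => BB   [B ::= B B]
BB => BBB   [B ::= B B]
BBB => BBBB   [B ::= B B]
BBBB => (B)BBB   [B ::= ( B )]
(B)BBB => (BB)BBB   [B ::= B B]
(BB)BBB => ((B)B)BBB   [B ::= ( B )]
((B)B)BBB => (((B))B)BBB   [B ::= ( B )]
(((B))B)BBB => ((())B)BBB   [B ::= epsilon]
((())B)BBB => ((()))BBB   [B ::= epsilon]
((()))BBB => ((()))BB   [B ::= epsilon]
((()))BB => ((()))B   [B ::= epsilon]
((()))B => ((()))   [B ::= epsilon]

B => BB => BBB => BBBB => (B)BBB => (BB)BBB => ((B)B)BBB => (((B))B)BBB => ((())B)BBB => ((()))BBB => ((()))BB => ((()))B => ((()))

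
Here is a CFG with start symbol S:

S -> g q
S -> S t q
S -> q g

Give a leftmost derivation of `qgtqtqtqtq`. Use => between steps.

S => Stq   [S -> S t q]
Stq => Stqtq   [S -> S t q]
Stqtq => Stqtqtq   [S -> S t q]
Stqtqtq => Stqtqtqtq   [S -> S t q]
Stqtqtqtq => qgtqtqtqtq   [S -> q g]

S => Stq => Stqtq => Stqtqtq => Stqtqtqtq => qgtqtqtqtq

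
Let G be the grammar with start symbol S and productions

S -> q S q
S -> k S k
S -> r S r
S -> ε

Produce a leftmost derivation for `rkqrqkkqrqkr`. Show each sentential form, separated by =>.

S => rSr   [S -> r S r]
rSr => rkSkr   [S -> k S k]
rkSkr => rkqSqkr   [S -> q S q]
rkqSqkr => rkqrSrqkr   [S -> r S r]
rkqrSrqkr => rkqrqSqrqkr   [S -> q S q]
rkqrqSqrqkr => rkqrqkSkqrqkr   [S -> k S k]
rkqrqkSkqrqkr => rkqrqkkqrqkr   [S -> ε]

S=>rSr=>rkSkr=>rkqSqkr=>rkqrSrqkr=>rkqrqSqrqkr=>rkqrqkSkqrqkr=>rkqrqkkqrqkr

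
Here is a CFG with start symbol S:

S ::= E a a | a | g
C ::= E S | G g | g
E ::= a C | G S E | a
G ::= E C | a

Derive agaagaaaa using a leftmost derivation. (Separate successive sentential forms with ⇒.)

S ⇒ Eaa ⇒ GSEaa ⇒ ECSEaa ⇒ GSECSEaa ⇒ ECSECSEaa ⇒ aCSECSEaa ⇒ agSECSEaa ⇒ agaECSEaa ⇒ agaaCSEaa ⇒ agaagSEaa ⇒ agaagaEaa ⇒ agaagaaaa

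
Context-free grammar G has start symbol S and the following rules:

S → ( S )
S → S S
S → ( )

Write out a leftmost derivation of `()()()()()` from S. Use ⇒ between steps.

S⇒SS⇒SSS⇒SSSS⇒SSSSS⇒()SSSS⇒()()SSS⇒()()()SS⇒()()()()S⇒()()()()()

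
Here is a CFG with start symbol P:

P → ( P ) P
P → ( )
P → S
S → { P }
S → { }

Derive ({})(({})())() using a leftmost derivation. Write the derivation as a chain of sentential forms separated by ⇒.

P ⇒ (P)P   [P → ( P ) P]
(P)P ⇒ (S)P   [P → S]
(S)P ⇒ ({})P   [S → { }]
({})P ⇒ ({})(P)P   [P → ( P ) P]
({})(P)P ⇒ ({})((P)P)P   [P → ( P ) P]
({})((P)P)P ⇒ ({})((S)P)P   [P → S]
({})((S)P)P ⇒ ({})(({})P)P   [S → { }]
({})(({})P)P ⇒ ({})(({})())P   [P → ( )]
({})(({})())P ⇒ ({})(({})())()   [P → ( )]

P ⇒ (P)P ⇒ (S)P ⇒ ({})P ⇒ ({})(P)P ⇒ ({})((P)P)P ⇒ ({})((S)P)P ⇒ ({})(({})P)P ⇒ ({})(({})())P ⇒ ({})(({})())()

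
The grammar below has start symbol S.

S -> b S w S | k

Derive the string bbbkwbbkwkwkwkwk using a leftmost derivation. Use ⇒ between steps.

S⇒bSwS⇒bbSwSwS⇒bbbSwSwSwS⇒bbbkwSwSwS⇒bbbkwbSwSwSwS⇒bbbkwbbSwSwSwSwS⇒bbbkwbbkwSwSwSwS⇒bbbkwbbkwkwSwSwS⇒bbbkwbbkwkwkwSwS⇒bbbkwbbkwkwkwkwS⇒bbbkwbbkwkwkwkwk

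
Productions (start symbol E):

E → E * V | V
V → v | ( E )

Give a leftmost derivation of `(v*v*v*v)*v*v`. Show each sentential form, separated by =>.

E => E*V   [E → E * V]
E*V => E*V*V   [E → E * V]
E*V*V => V*V*V   [E → V]
V*V*V => (E)*V*V   [V → ( E )]
(E)*V*V => (E*V)*V*V   [E → E * V]
(E*V)*V*V => (E*V*V)*V*V   [E → E * V]
(E*V*V)*V*V => (E*V*V*V)*V*V   [E → E * V]
(E*V*V*V)*V*V => (V*V*V*V)*V*V   [E → V]
(V*V*V*V)*V*V => (v*V*V*V)*V*V   [V → v]
(v*V*V*V)*V*V => (v*v*V*V)*V*V   [V → v]
(v*v*V*V)*V*V => (v*v*v*V)*V*V   [V → v]
(v*v*v*V)*V*V => (v*v*v*v)*V*V   [V → v]
(v*v*v*v)*V*V => (v*v*v*v)*v*V   [V → v]
(v*v*v*v)*v*V => (v*v*v*v)*v*v   [V → v]

E=>E*V=>E*V*V=>V*V*V=>(E)*V*V=>(E*V)*V*V=>(E*V*V)*V*V=>(E*V*V*V)*V*V=>(V*V*V*V)*V*V=>(v*V*V*V)*V*V=>(v*v*V*V)*V*V=>(v*v*v*V)*V*V=>(v*v*v*v)*V*V=>(v*v*v*v)*v*V=>(v*v*v*v)*v*v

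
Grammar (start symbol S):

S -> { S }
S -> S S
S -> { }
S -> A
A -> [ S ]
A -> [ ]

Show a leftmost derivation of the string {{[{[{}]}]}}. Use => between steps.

S => {S} => {{S}} => {{A}} => {{[S]}} => {{[{S}]}} => {{[{A}]}} => {{[{[S]}]}} => {{[{[{}]}]}}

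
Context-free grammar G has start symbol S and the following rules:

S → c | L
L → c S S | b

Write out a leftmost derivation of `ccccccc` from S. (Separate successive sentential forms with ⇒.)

S ⇒ L ⇒ cSS ⇒ ccS ⇒ ccL ⇒ cccSS ⇒ ccccS ⇒ ccccL ⇒ cccccSS ⇒ ccccccS ⇒ ccccccc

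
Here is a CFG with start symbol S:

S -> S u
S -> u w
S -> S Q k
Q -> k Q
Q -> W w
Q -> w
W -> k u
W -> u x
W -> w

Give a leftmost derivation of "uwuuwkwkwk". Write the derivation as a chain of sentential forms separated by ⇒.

S ⇒ SQk ⇒ SQkQk ⇒ SQkQkQk ⇒ SuQkQkQk ⇒ SuuQkQkQk ⇒ uwuuQkQkQk ⇒ uwuuwkQkQk ⇒ uwuuwkwkQk ⇒ uwuuwkwkwk

S ⇒ SQk   [S -> S Q k]
SQk ⇒ SQkQk   [S -> S Q k]
SQkQk ⇒ SQkQkQk   [S -> S Q k]
SQkQkQk ⇒ SuQkQkQk   [S -> S u]
SuQkQkQk ⇒ SuuQkQkQk   [S -> S u]
SuuQkQkQk ⇒ uwuuQkQkQk   [S -> u w]
uwuuQkQkQk ⇒ uwuuwkQkQk   [Q -> w]
uwuuwkQkQk ⇒ uwuuwkwkQk   [Q -> w]
uwuuwkwkQk ⇒ uwuuwkwkwk   [Q -> w]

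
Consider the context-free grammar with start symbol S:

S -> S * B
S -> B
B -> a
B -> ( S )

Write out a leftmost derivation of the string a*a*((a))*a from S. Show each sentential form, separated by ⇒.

S ⇒ S*B   [S -> S * B]
S*B ⇒ S*B*B   [S -> S * B]
S*B*B ⇒ S*B*B*B   [S -> S * B]
S*B*B*B ⇒ B*B*B*B   [S -> B]
B*B*B*B ⇒ a*B*B*B   [B -> a]
a*B*B*B ⇒ a*a*B*B   [B -> a]
a*a*B*B ⇒ a*a*(S)*B   [B -> ( S )]
a*a*(S)*B ⇒ a*a*(B)*B   [S -> B]
a*a*(B)*B ⇒ a*a*((S))*B   [B -> ( S )]
a*a*((S))*B ⇒ a*a*((B))*B   [S -> B]
a*a*((B))*B ⇒ a*a*((a))*B   [B -> a]
a*a*((a))*B ⇒ a*a*((a))*a   [B -> a]

S ⇒ S*B ⇒ S*B*B ⇒ S*B*B*B ⇒ B*B*B*B ⇒ a*B*B*B ⇒ a*a*B*B ⇒ a*a*(S)*B ⇒ a*a*(B)*B ⇒ a*a*((S))*B ⇒ a*a*((B))*B ⇒ a*a*((a))*B ⇒ a*a*((a))*a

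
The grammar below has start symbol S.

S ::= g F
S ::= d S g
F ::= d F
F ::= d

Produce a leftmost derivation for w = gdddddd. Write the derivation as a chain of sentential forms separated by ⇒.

S⇒gF⇒gdF⇒gddF⇒gdddF⇒gddddF⇒gdddddF⇒gdddddd

S ⇒ gF   [S ::= g F]
gF ⇒ gdF   [F ::= d F]
gdF ⇒ gddF   [F ::= d F]
gddF ⇒ gdddF   [F ::= d F]
gdddF ⇒ gddddF   [F ::= d F]
gddddF ⇒ gdddddF   [F ::= d F]
gdddddF ⇒ gdddddd   [F ::= d]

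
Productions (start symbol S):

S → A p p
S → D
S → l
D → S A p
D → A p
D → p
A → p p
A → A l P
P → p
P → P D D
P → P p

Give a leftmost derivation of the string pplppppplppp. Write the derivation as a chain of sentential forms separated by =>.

S => App => AlPpp => AlPlPpp => pplPlPpp => pplPDDlPpp => pplPDDDDlPpp => pplpDDDDlPpp => pplppDDDlPpp => pplpppDDlPpp => pplppppDlPpp => pplppppplPpp => pplppppplppp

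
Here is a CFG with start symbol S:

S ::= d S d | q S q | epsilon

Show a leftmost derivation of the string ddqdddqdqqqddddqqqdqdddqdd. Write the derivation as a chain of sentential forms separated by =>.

S => dSd => ddSdd => ddqSqdd => ddqdSdqdd => ddqddSddqdd => ddqdddSdddqdd => ddqdddqSqdddqdd => ddqdddqdSdqdddqdd => ddqdddqdqSqdqdddqdd => ddqdddqdqqSqqdqdddqdd => ddqdddqdqqqSqqqdqdddqdd => ddqdddqdqqqdSdqqqdqdddqdd => ddqdddqdqqqddSddqqqdqdddqdd => ddqdddqdqqqddddqqqdqdddqdd

S => dSd   [S ::= d S d]
dSd => ddSdd   [S ::= d S d]
ddSdd => ddqSqdd   [S ::= q S q]
ddqSqdd => ddqdSdqdd   [S ::= d S d]
ddqdSdqdd => ddqddSddqdd   [S ::= d S d]
ddqddSddqdd => ddqdddSdddqdd   [S ::= d S d]
ddqdddSdddqdd => ddqdddqSqdddqdd   [S ::= q S q]
ddqdddqSqdddqdd => ddqdddqdSdqdddqdd   [S ::= d S d]
ddqdddqdSdqdddqdd => ddqdddqdqSqdqdddqdd   [S ::= q S q]
ddqdddqdqSqdqdddqdd => ddqdddqdqqSqqdqdddqdd   [S ::= q S q]
ddqdddqdqqSqqdqdddqdd => ddqdddqdqqqSqqqdqdddqdd   [S ::= q S q]
ddqdddqdqqqSqqqdqdddqdd => ddqdddqdqqqdSdqqqdqdddqdd   [S ::= d S d]
ddqdddqdqqqdSdqqqdqdddqdd => ddqdddqdqqqddSddqqqdqdddqdd   [S ::= d S d]
ddqdddqdqqqddSddqqqdqdddqdd => ddqdddqdqqqddddqqqdqdddqdd   [S ::= epsilon]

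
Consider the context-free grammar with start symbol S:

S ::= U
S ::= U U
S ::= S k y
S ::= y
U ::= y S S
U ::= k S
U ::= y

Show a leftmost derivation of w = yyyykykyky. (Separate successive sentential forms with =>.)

S => Sky   [S ::= S k y]
Sky => Skyky   [S ::= S k y]
Skyky => Skykyky   [S ::= S k y]
Skykyky => UUkykyky   [S ::= U U]
UUkykyky => ySSUkykyky   [U ::= y S S]
ySSUkykyky => yUSUkykyky   [S ::= U]
yUSUkykyky => yySUkykyky   [U ::= y]
yySUkykyky => yyUUkykyky   [S ::= U]
yyUUkykyky => yyyUkykyky   [U ::= y]
yyyUkykyky => yyyykykyky   [U ::= y]

S => Sky => Skyky => Skykyky => UUkykyky => ySSUkykyky => yUSUkykyky => yySUkykyky => yyUUkykyky => yyyUkykyky => yyyykykyky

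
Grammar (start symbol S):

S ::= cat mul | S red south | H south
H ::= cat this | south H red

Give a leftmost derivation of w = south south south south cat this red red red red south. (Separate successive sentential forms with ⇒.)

S ⇒ H south   [S ::= H south]
H south ⇒ south H red south   [H ::= south H red]
south H red south ⇒ south south H red red south   [H ::= south H red]
south south H red red south ⇒ south south south H red red red south   [H ::= south H red]
south south south H red red red south ⇒ south south south south H red red red red south   [H ::= south H red]
south south south south H red red red red south ⇒ south south south south cat this red red red red south   [H ::= cat this]

S ⇒ H south ⇒ south H red south ⇒ south south H red red south ⇒ south south south H red red red south ⇒ south south south south H red red red red south ⇒ south south south south cat this red red red red south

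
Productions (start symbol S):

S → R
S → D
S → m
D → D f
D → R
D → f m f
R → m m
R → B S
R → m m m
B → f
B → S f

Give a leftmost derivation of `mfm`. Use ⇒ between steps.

S ⇒ D   [S → D]
D ⇒ R   [D → R]
R ⇒ BS   [R → B S]
BS ⇒ SfS   [B → S f]
SfS ⇒ mfS   [S → m]
mfS ⇒ mfm   [S → m]

S ⇒ D ⇒ R ⇒ BS ⇒ SfS ⇒ mfS ⇒ mfm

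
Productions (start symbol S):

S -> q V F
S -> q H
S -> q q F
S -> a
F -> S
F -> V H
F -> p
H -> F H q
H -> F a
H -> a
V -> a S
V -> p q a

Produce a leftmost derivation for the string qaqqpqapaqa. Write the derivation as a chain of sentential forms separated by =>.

S=>qVF=>qaSF=>qaqqFF=>qaqqVHF=>qaqqpqaHF=>qaqqpqaFHqF=>qaqqpqapHqF=>qaqqpqapaqF=>qaqqpqapaqS=>qaqqpqapaqa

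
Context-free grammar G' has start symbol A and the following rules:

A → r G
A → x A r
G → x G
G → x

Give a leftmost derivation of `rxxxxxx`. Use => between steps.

A => rG => rxG => rxxG => rxxxG => rxxxxG => rxxxxxG => rxxxxxx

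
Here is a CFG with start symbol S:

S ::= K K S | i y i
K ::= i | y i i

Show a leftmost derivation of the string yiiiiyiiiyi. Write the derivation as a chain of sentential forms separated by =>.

S => KKS => yiiKS => yiiiS => yiiiKKS => yiiiiKS => yiiiiyiiS => yiiiiyiiiyi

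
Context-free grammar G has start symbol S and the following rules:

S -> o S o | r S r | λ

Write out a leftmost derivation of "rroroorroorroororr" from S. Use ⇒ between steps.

S⇒rSr⇒rrSrr⇒rroSorr⇒rrorSrorr⇒rroroSororr⇒rrorooSoororr⇒rroroorSroororr⇒rroroorrSrroororr⇒rroroorroSorroororr⇒rroroorroorroororr

S ⇒ rSr   [S -> r S r]
rSr ⇒ rrSrr   [S -> r S r]
rrSrr ⇒ rroSorr   [S -> o S o]
rroSorr ⇒ rrorSrorr   [S -> r S r]
rrorSrorr ⇒ rroroSororr   [S -> o S o]
rroroSororr ⇒ rrorooSoororr   [S -> o S o]
rrorooSoororr ⇒ rroroorSroororr   [S -> r S r]
rroroorSroororr ⇒ rroroorrSrroororr   [S -> r S r]
rroroorrSrroororr ⇒ rroroorroSorroororr   [S -> o S o]
rroroorroSorroororr ⇒ rroroorroorroororr   [S -> λ]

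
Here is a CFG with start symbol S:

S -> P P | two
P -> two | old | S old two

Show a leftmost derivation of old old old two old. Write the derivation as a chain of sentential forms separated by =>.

S => P P   [S -> P P]
P P => S old two P   [P -> S old two]
S old two P => P P old two P   [S -> P P]
P P old two P => old P old two P   [P -> old]
old P old two P => old old old two P   [P -> old]
old old old two P => old old old two old   [P -> old]

S => P P => S old two P => P P old two P => old P old two P => old old old two P => old old old two old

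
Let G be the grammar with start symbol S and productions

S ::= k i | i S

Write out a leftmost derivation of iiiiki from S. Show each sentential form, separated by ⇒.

S ⇒ iS ⇒ iiS ⇒ iiiS ⇒ iiiiS ⇒ iiiiki

S ⇒ iS   [S ::= i S]
iS ⇒ iiS   [S ::= i S]
iiS ⇒ iiiS   [S ::= i S]
iiiS ⇒ iiiiS   [S ::= i S]
iiiiS ⇒ iiiiki   [S ::= k i]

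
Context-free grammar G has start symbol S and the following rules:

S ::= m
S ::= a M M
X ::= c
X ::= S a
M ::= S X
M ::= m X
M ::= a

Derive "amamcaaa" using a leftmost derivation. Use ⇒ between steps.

S⇒aMM⇒aSXM⇒amXM⇒amSaM⇒amaMMaM⇒amamXMaM⇒amamcMaM⇒amamcaaM⇒amamcaaa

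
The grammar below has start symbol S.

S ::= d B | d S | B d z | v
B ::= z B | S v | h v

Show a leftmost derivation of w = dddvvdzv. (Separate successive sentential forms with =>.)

S => dB => dSv => ddSv => ddBdzv => ddSvdzv => dddSvdzv => dddvvdzv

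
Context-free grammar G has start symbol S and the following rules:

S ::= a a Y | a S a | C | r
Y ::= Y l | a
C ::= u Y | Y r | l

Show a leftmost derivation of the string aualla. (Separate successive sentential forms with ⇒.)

S ⇒ aSa ⇒ aCa ⇒ auYa ⇒ auYla ⇒ auYlla ⇒ aualla

S ⇒ aSa   [S ::= a S a]
aSa ⇒ aCa   [S ::= C]
aCa ⇒ auYa   [C ::= u Y]
auYa ⇒ auYla   [Y ::= Y l]
auYla ⇒ auYlla   [Y ::= Y l]
auYlla ⇒ aualla   [Y ::= a]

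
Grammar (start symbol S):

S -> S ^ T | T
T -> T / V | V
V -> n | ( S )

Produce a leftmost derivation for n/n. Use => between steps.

S => T   [S -> T]
T => T/V   [T -> T / V]
T/V => V/V   [T -> V]
V/V => n/V   [V -> n]
n/V => n/n   [V -> n]

S => T => T/V => V/V => n/V => n/n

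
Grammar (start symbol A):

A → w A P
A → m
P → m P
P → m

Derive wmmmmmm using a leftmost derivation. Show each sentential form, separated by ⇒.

A ⇒ wAP ⇒ wmP ⇒ wmmP ⇒ wmmmP ⇒ wmmmmP ⇒ wmmmmmP ⇒ wmmmmmm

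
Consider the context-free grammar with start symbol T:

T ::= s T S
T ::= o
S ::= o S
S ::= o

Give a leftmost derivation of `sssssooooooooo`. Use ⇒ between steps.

T⇒sTS⇒ssTSS⇒sssTSSS⇒ssssTSSSS⇒sssssTSSSSS⇒sssssoSSSSS⇒sssssooSSSSS⇒sssssoooSSSSS⇒sssssooooSSSS⇒sssssoooooSSSS⇒sssssooooooSSS⇒sssssoooooooSS⇒sssssooooooooS⇒sssssooooooooo

T ⇒ sTS   [T ::= s T S]
sTS ⇒ ssTSS   [T ::= s T S]
ssTSS ⇒ sssTSSS   [T ::= s T S]
sssTSSS ⇒ ssssTSSSS   [T ::= s T S]
ssssTSSSS ⇒ sssssTSSSSS   [T ::= s T S]
sssssTSSSSS ⇒ sssssoSSSSS   [T ::= o]
sssssoSSSSS ⇒ sssssooSSSSS   [S ::= o S]
sssssooSSSSS ⇒ sssssoooSSSSS   [S ::= o S]
sssssoooSSSSS ⇒ sssssooooSSSS   [S ::= o]
sssssooooSSSS ⇒ sssssoooooSSSS   [S ::= o S]
sssssoooooSSSS ⇒ sssssooooooSSS   [S ::= o]
sssssooooooSSS ⇒ sssssoooooooSS   [S ::= o]
sssssoooooooSS ⇒ sssssooooooooS   [S ::= o]
sssssooooooooS ⇒ sssssooooooooo   [S ::= o]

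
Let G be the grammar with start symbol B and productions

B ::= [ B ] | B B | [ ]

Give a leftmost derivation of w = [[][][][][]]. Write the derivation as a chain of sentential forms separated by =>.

B=>[B]=>[BB]=>[[]B]=>[[]BB]=>[[]BBB]=>[[][]BB]=>[[][]BBB]=>[[][][]BB]=>[[][][][]B]=>[[][][][][]]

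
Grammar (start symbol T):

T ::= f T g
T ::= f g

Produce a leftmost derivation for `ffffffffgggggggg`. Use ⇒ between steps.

T ⇒ fTg ⇒ ffTgg ⇒ fffTggg ⇒ ffffTgggg ⇒ fffffTggggg ⇒ ffffffTgggggg ⇒ fffffffTggggggg ⇒ ffffffffgggggggg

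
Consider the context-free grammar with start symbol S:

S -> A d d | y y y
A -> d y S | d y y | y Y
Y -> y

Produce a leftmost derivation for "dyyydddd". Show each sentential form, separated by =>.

S => Add   [S -> A d d]
Add => dySdd   [A -> d y S]
dySdd => dyAdddd   [S -> A d d]
dyAdddd => dyyYdddd   [A -> y Y]
dyyYdddd => dyyydddd   [Y -> y]

S => Add => dySdd => dyAdddd => dyyYdddd => dyyydddd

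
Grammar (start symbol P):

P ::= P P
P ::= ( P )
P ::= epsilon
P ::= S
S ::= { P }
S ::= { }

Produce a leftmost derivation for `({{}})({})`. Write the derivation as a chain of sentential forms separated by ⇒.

P ⇒ PP ⇒ (P)P ⇒ (S)P ⇒ ({P})P ⇒ ({S})P ⇒ ({{}})P ⇒ ({{}})(P) ⇒ ({{}})(S) ⇒ ({{}})({})

P ⇒ PP   [P ::= P P]
PP ⇒ (P)P   [P ::= ( P )]
(P)P ⇒ (S)P   [P ::= S]
(S)P ⇒ ({P})P   [S ::= { P }]
({P})P ⇒ ({S})P   [P ::= S]
({S})P ⇒ ({{}})P   [S ::= { }]
({{}})P ⇒ ({{}})(P)   [P ::= ( P )]
({{}})(P) ⇒ ({{}})(S)   [P ::= S]
({{}})(S) ⇒ ({{}})({})   [S ::= { }]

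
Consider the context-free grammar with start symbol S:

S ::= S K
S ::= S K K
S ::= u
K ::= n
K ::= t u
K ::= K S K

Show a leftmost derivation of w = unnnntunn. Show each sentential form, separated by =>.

S => SKK => SKKKK => SKKKKK => SKKKKKKK => uKKKKKKK => unKKKKKK => unnKKKKK => unnnKKKK => unnnnKKK => unnnntuKK => unnnntunK => unnnntunn

S => SKK   [S ::= S K K]
SKK => SKKKK   [S ::= S K K]
SKKKK => SKKKKK   [S ::= S K]
SKKKKK => SKKKKKKK   [S ::= S K K]
SKKKKKKK => uKKKKKKK   [S ::= u]
uKKKKKKK => unKKKKKK   [K ::= n]
unKKKKKK => unnKKKKK   [K ::= n]
unnKKKKK => unnnKKKK   [K ::= n]
unnnKKKK => unnnnKKK   [K ::= n]
unnnnKKK => unnnntuKK   [K ::= t u]
unnnntuKK => unnnntunK   [K ::= n]
unnnntunK => unnnntunn   [K ::= n]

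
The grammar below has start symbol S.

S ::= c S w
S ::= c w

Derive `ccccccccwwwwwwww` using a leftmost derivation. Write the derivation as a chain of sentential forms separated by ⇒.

S ⇒ cSw ⇒ ccSww ⇒ cccSwww ⇒ ccccSwwww ⇒ cccccSwwwww ⇒ ccccccSwwwwww ⇒ cccccccSwwwwwww ⇒ ccccccccwwwwwwww

S ⇒ cSw   [S ::= c S w]
cSw ⇒ ccSww   [S ::= c S w]
ccSww ⇒ cccSwww   [S ::= c S w]
cccSwww ⇒ ccccSwwww   [S ::= c S w]
ccccSwwww ⇒ cccccSwwwww   [S ::= c S w]
cccccSwwwww ⇒ ccccccSwwwwww   [S ::= c S w]
ccccccSwwwwww ⇒ cccccccSwwwwwww   [S ::= c S w]
cccccccSwwwwwww ⇒ ccccccccwwwwwwww   [S ::= c w]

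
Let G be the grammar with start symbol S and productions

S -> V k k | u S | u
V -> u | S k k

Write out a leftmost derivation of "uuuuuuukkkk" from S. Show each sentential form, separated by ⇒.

S ⇒ uS ⇒ uuS ⇒ uuVkk ⇒ uuSkkkk ⇒ uuuSkkkk ⇒ uuuuSkkkk ⇒ uuuuuSkkkk ⇒ uuuuuuSkkkk ⇒ uuuuuuukkkk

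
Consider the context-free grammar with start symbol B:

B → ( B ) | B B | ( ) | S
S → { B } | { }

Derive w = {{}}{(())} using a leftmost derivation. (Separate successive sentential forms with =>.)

B => BB   [B → B B]
BB => SB   [B → S]
SB => {B}B   [S → { B }]
{B}B => {S}B   [B → S]
{S}B => {{}}B   [S → { }]
{{}}B => {{}}S   [B → S]
{{}}S => {{}}{B}   [S → { B }]
{{}}{B} => {{}}{(B)}   [B → ( B )]
{{}}{(B)} => {{}}{(())}   [B → ( )]

B=>BB=>SB=>{B}B=>{S}B=>{{}}B=>{{}}S=>{{}}{B}=>{{}}{(B)}=>{{}}{(())}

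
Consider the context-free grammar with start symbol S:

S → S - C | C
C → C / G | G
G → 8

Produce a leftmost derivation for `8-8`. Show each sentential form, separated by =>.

S=>S-C=>C-C=>G-C=>8-C=>8-G=>8-8

S => S-C   [S → S - C]
S-C => C-C   [S → C]
C-C => G-C   [C → G]
G-C => 8-C   [G → 8]
8-C => 8-G   [C → G]
8-G => 8-8   [G → 8]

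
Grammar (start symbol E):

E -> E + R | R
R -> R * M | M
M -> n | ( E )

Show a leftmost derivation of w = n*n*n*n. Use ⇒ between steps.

E ⇒ R   [E -> R]
R ⇒ R*M   [R -> R * M]
R*M ⇒ R*M*M   [R -> R * M]
R*M*M ⇒ R*M*M*M   [R -> R * M]
R*M*M*M ⇒ M*M*M*M   [R -> M]
M*M*M*M ⇒ n*M*M*M   [M -> n]
n*M*M*M ⇒ n*n*M*M   [M -> n]
n*n*M*M ⇒ n*n*n*M   [M -> n]
n*n*n*M ⇒ n*n*n*n   [M -> n]

E ⇒ R ⇒ R*M ⇒ R*M*M ⇒ R*M*M*M ⇒ M*M*M*M ⇒ n*M*M*M ⇒ n*n*M*M ⇒ n*n*n*M ⇒ n*n*n*n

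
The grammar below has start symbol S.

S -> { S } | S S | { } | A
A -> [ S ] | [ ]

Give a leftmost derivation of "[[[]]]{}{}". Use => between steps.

S => SS => SSS => ASS => [S]SS => [A]SS => [[S]]SS => [[A]]SS => [[[]]]SS => [[[]]]{}S => [[[]]]{}{}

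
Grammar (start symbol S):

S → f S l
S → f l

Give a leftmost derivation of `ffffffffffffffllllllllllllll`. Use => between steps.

S => fSl => ffSll => fffSlll => ffffSllll => fffffSlllll => ffffffSllllll => fffffffSlllllll => ffffffffSllllllll => fffffffffSlllllllll => ffffffffffSllllllllll => fffffffffffSlllllllllll => ffffffffffffSllllllllllll => fffffffffffffSlllllllllllll => ffffffffffffffllllllllllllll

S => fSl   [S → f S l]
fSl => ffSll   [S → f S l]
ffSll => fffSlll   [S → f S l]
fffSlll => ffffSllll   [S → f S l]
ffffSllll => fffffSlllll   [S → f S l]
fffffSlllll => ffffffSllllll   [S → f S l]
ffffffSllllll => fffffffSlllllll   [S → f S l]
fffffffSlllllll => ffffffffSllllllll   [S → f S l]
ffffffffSllllllll => fffffffffSlllllllll   [S → f S l]
fffffffffSlllllllll => ffffffffffSllllllllll   [S → f S l]
ffffffffffSllllllllll => fffffffffffSlllllllllll   [S → f S l]
fffffffffffSlllllllllll => ffffffffffffSllllllllllll   [S → f S l]
ffffffffffffSllllllllllll => fffffffffffffSlllllllllllll   [S → f S l]
fffffffffffffSlllllllllllll => ffffffffffffffllllllllllllll   [S → f l]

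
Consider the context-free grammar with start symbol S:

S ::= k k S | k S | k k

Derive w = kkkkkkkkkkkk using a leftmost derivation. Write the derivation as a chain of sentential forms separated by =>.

S=>kS=>kkkS=>kkkkS=>kkkkkkS=>kkkkkkkkS=>kkkkkkkkkkS=>kkkkkkkkkkkk

S => kS   [S ::= k S]
kS => kkkS   [S ::= k k S]
kkkS => kkkkS   [S ::= k S]
kkkkS => kkkkkkS   [S ::= k k S]
kkkkkkS => kkkkkkkkS   [S ::= k k S]
kkkkkkkkS => kkkkkkkkkkS   [S ::= k k S]
kkkkkkkkkkS => kkkkkkkkkkkk   [S ::= k k]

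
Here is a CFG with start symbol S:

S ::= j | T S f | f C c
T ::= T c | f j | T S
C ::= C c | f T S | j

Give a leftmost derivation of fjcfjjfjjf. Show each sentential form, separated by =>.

S => TSf => TSSf => TSSSf => TcSSSf => fjcSSSf => fjcTSfSSf => fjcfjSfSSf => fjcfjjfSSf => fjcfjjfjSf => fjcfjjfjjf

S => TSf   [S ::= T S f]
TSf => TSSf   [T ::= T S]
TSSf => TSSSf   [T ::= T S]
TSSSf => TcSSSf   [T ::= T c]
TcSSSf => fjcSSSf   [T ::= f j]
fjcSSSf => fjcTSfSSf   [S ::= T S f]
fjcTSfSSf => fjcfjSfSSf   [T ::= f j]
fjcfjSfSSf => fjcfjjfSSf   [S ::= j]
fjcfjjfSSf => fjcfjjfjSf   [S ::= j]
fjcfjjfjSf => fjcfjjfjjf   [S ::= j]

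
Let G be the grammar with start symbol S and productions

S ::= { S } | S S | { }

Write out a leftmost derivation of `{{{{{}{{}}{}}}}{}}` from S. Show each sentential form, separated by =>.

S => {S} => {SS} => {{S}S} => {{{S}}S} => {{{{S}}}S} => {{{{SS}}}S} => {{{{SSS}}}S} => {{{{{}SS}}}S} => {{{{{}{S}S}}}S} => {{{{{}{{}}S}}}S} => {{{{{}{{}}{}}}}S} => {{{{{}{{}}{}}}}{}}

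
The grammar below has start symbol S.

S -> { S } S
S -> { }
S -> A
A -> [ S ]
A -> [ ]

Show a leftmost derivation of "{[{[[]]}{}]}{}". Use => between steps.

S => {S}S   [S -> { S } S]
{S}S => {A}S   [S -> A]
{A}S => {[S]}S   [A -> [ S ]]
{[S]}S => {[{S}S]}S   [S -> { S } S]
{[{S}S]}S => {[{A}S]}S   [S -> A]
{[{A}S]}S => {[{[S]}S]}S   [A -> [ S ]]
{[{[S]}S]}S => {[{[A]}S]}S   [S -> A]
{[{[A]}S]}S => {[{[[]]}S]}S   [A -> [ ]]
{[{[[]]}S]}S => {[{[[]]}{}]}S   [S -> { }]
{[{[[]]}{}]}S => {[{[[]]}{}]}{}   [S -> { }]

S => {S}S => {A}S => {[S]}S => {[{S}S]}S => {[{A}S]}S => {[{[S]}S]}S => {[{[A]}S]}S => {[{[[]]}S]}S => {[{[[]]}{}]}S => {[{[[]]}{}]}{}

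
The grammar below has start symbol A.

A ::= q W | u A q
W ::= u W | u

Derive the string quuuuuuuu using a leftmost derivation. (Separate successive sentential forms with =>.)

A => qW => quW => quuW => quuuW => quuuuW => quuuuuW => quuuuuuW => quuuuuuuW => quuuuuuuu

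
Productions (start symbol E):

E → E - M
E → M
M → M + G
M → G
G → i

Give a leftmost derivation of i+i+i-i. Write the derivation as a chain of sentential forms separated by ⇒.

E⇒E-M⇒M-M⇒M+G-M⇒M+G+G-M⇒G+G+G-M⇒i+G+G-M⇒i+i+G-M⇒i+i+i-M⇒i+i+i-G⇒i+i+i-i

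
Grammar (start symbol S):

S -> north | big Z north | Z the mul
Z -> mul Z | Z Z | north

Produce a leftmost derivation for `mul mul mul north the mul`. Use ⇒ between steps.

S ⇒ Z the mul   [S -> Z the mul]
Z the mul ⇒ mul Z the mul   [Z -> mul Z]
mul Z the mul ⇒ mul mul Z the mul   [Z -> mul Z]
mul mul Z the mul ⇒ mul mul mul Z the mul   [Z -> mul Z]
mul mul mul Z the mul ⇒ mul mul mul north the mul   [Z -> north]

S ⇒ Z the mul ⇒ mul Z the mul ⇒ mul mul Z the mul ⇒ mul mul mul Z the mul ⇒ mul mul mul north the mul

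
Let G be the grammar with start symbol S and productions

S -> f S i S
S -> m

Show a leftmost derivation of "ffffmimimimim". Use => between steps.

S=>fSiS=>ffSiSiS=>fffSiSiSiS=>ffffSiSiSiSiS=>ffffmiSiSiSiS=>ffffmimiSiSiS=>ffffmimimiSiS=>ffffmimimimiS=>ffffmimimimim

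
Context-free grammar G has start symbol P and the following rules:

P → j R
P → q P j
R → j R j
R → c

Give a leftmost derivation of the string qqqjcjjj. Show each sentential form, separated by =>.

P => qPj => qqPjj => qqqPjjj => qqqjRjjj => qqqjcjjj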